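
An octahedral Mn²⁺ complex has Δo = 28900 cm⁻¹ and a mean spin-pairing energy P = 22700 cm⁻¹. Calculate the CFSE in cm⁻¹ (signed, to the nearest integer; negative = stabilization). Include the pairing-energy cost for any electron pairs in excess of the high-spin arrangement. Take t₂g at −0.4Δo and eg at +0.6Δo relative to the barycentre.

Group 7 minus oxidation state +2 gives a d⁵ configuration for Mn²⁺.
Here Δo > P (28900 > 22700), so the low-spin state is favoured.
Filling d⁵ accordingly: t₂g⁵ eg⁰.
Orbital CFSE = -2.0Δo = -2.0 × 28900 = -57800 cm⁻¹.
Excess pairs vs high-spin: 2 − 0 = 2; pairing cost = +45400 cm⁻¹.
Net CFSE = -57800 + 45400 = -12400 cm⁻¹.

-12400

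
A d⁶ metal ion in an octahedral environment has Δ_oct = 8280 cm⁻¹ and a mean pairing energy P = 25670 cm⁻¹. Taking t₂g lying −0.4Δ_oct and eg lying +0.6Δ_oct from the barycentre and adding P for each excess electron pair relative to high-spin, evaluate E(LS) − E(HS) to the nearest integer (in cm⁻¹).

In the high-spin limit (t₂g⁴ eg²) the orbital term is -0.4Δ_oct = -3312 cm⁻¹, with no excess pairing.
Low-spin: t₂g⁶ eg⁰, orbital CFSE = -2.4Δ_oct = -19872 cm⁻¹; plus 2 excess pairs × P = +51340 cm⁻¹; total 31468 cm⁻¹.
The difference is 31468 − (-3312) = 34780 cm⁻¹, so high-spin lies lower.

34780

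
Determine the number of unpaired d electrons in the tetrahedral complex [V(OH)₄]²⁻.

3

Each OH⁻ contributes -1; 4 × (-1) = -4. With overall charge -2, V is in the +2 oxidation state.
Group 5 minus oxidation state +2 gives a d³ configuration for V²⁺.
Tetrahedral fields are weak (Δₜ ≈ 4/9 Δₒ), so electrons fill high-spin.
Configuration: e² t₂¹, giving 3 unpaired electrons.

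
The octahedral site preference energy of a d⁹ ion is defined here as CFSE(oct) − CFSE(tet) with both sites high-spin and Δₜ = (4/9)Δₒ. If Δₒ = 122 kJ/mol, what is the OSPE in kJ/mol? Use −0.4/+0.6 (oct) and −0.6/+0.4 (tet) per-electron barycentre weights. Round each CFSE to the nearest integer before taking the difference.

-51

In an octahedral site d⁹ (HS) is t₂g⁶ eg³, giving CFSE(oct) = -0.6Δₒ = -73 kJ/mol.
Tetrahedral e⁴ t₂⁵ gives -0.4Δₜ = -0.4 × (4/9) × 122 = -22 kJ/mol.
Subtracting, OSPE = -73 − (-22) = -51 kJ/mol.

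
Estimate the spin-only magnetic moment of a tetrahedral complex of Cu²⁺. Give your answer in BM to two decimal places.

Cu sits in group 11; removing 2 electrons leaves Cu²⁺ with 11 − 2 = 9 d electrons.
With tetrahedral geometry the complex is necessarily high-spin.
Configuration: e^4 t2^5 → 1 unpaired electron.
μ(spin-only) = √[1(1+2)] = √3 ≈ 1.73 BM.

1.73 BM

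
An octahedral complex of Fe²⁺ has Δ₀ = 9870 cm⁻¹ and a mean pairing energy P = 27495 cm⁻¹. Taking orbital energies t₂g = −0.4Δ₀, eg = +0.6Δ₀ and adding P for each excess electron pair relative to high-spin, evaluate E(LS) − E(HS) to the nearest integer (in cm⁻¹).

Fe²⁺: group 8, so d-count = 8 − 2 = 6.
In the high-spin limit (t₂g⁴ eg²) the orbital term is -0.4Δ₀ = -3948 cm⁻¹, with no excess pairing.
For low-spin the configuration is t₂g⁶ eg⁰: orbital energy -2.4 × 9870 = -23688 cm⁻¹, and 2 additional pairs relative to high-spin add 54990 cm⁻¹, giving 31302 cm⁻¹.
The difference is 31302 − (-3948) = 35250 cm⁻¹, so high-spin lies lower.

35250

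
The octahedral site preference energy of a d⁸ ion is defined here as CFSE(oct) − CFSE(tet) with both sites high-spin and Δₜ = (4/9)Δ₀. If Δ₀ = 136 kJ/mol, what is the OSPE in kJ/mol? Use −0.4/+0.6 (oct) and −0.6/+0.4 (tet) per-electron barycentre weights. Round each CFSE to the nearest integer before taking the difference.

-115

In an octahedral site d⁸ (HS) is t₂g⁶ eg², giving CFSE(oct) = -1.2Δ₀ = -163 kJ/mol.
Tetrahedral: e⁴ t₂⁴, CFSE = 4(−0.6) + 4(+0.4) = -0.8Δₜ = -0.8 × (4/9) × 136 = -48 kJ/mol.
Subtracting, OSPE = -163 − (-48) = -115 kJ/mol.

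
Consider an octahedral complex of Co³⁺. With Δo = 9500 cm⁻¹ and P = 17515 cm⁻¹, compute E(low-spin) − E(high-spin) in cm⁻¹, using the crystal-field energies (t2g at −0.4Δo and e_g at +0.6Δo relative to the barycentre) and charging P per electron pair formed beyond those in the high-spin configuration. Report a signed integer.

Co sits in group 9; removing 3 electrons leaves Co³⁺ with 9 − 3 = 6 d electrons.
In the high-spin limit (t2g^4 e_g^2) the orbital term is -0.4Δo = -3800 cm⁻¹, with no excess pairing.
Low-spin t2g^6 e_g^0 gives -2.4Δo = -22800 cm⁻¹, but forming 2 extra pairs costs 2P = 35030 cm⁻¹, so E(LS) = -22800 + 35030 = 12230 cm⁻¹.
Thus E(LS) − E(HS) = 16030 cm⁻¹.

16030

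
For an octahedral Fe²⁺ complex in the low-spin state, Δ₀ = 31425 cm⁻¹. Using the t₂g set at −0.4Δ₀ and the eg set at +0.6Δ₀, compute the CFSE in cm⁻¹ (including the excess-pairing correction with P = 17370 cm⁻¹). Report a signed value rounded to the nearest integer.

-40680

Fe²⁺: group 8, so d-count = 8 − 2 = 6.
The d⁶ electrons fill as t₂g⁶ eg⁰.
Orbital CFSE = 6(-0.4) + 0(0.6) = -2.4Δ₀ = -2.4 × 31425 = -75420 cm⁻¹.
Pairing penalty: 3 pairs vs 1 in the high-spin reference → 2 extra × P = 34740 cm⁻¹.
Combining: -75420 + 34740 = -40680 cm⁻¹.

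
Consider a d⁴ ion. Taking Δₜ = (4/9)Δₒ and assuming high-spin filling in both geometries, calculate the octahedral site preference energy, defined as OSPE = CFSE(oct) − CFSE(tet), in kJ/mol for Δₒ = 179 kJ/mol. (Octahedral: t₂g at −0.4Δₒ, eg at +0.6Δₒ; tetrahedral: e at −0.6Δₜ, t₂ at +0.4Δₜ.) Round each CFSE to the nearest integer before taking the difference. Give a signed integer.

-75

In an octahedral site d⁴ (HS) is t₂g³ eg¹, giving CFSE(oct) = -0.6Δₒ = -107 kJ/mol.
Tetrahedral e² t₂² gives -0.4Δₜ = -0.4 × (4/9) × 179 = -32 kJ/mol.
OSPE = -107 − (-32) = -75 kJ/mol.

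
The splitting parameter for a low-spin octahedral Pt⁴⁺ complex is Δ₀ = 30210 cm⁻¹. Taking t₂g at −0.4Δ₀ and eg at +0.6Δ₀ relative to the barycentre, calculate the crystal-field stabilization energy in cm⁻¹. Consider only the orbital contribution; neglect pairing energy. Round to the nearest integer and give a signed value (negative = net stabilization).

-72504

Pt is in group 10, so Pt⁴⁺ is d⁶ (10 − 4 = 6).
Electron filling gives t₂g⁶ eg⁰.
Orbital CFSE = 6(-0.4) + 0(0.6) = -2.4Δ₀ = -2.4 × 30210 = -72504 cm⁻¹.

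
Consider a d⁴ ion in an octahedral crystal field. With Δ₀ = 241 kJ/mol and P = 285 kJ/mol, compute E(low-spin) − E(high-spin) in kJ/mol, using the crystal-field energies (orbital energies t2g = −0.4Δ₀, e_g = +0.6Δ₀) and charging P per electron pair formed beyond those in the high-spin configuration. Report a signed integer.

High-spin: t2g^3 e_g^1, CFSE = -0.6Δ₀ = -145 kJ/mol.
Low-spin: t2g^4 e_g^0, orbital CFSE = -1.6Δ₀ = -386 kJ/mol; plus 1 excess pair × P = +285 kJ/mol; total -101 kJ/mol.
Thus E(LS) − E(HS) = 44 kJ/mol.

44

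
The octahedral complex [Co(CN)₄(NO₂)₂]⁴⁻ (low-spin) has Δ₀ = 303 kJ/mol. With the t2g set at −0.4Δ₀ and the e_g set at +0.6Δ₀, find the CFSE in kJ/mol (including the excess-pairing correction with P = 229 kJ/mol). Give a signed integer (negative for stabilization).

-316

Ligand charges: 4×(-1) from CN⁻ and 2×(-1) from NO₂⁻ sum to -6; with overall charge -4, Co is +2.
Co²⁺: group 9, so d-count = 9 − 2 = 7.
Configuration: t2g^6 e_g^1.
Orbital CFSE = 6(-0.4) + 1(0.6) = -1.8Δ₀ = -1.8 × 303 = -545 kJ/mol.
High-spin d⁷ would be t2g^5 e_g^2 with 2 pairs; low-spin has 3, so 1 excess pair costs +1P = +229 kJ/mol.
Overall CFSE = -545 + 229 = -316 kJ/mol.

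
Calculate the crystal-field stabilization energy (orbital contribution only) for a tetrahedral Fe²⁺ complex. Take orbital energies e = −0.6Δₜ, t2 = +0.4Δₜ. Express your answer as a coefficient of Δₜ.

-0.6 Δₜ

Fe sits in group 8; removing 2 electrons leaves Fe²⁺ with 8 − 2 = 6 d electrons.
Tetrahedral splitting is small, so the complex is high-spin.
Configuration: e^3 t2^3.
CFSE = 3(-0.6Δₜ) + 3(0.4Δₜ) = -1.8Δₜ + 1.2Δₜ = -0.6Δₜ.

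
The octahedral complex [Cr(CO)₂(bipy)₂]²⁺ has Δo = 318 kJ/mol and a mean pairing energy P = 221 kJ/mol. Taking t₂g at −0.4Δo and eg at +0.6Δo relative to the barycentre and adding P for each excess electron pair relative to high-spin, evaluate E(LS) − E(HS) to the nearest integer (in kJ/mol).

Ligand charges: 2×(+0) from CO and 2×(+0) from bipy sum to +0; with overall charge +2, Cr is +2.
Cr sits in group 6; removing 2 electrons leaves Cr²⁺ with 6 − 2 = 4 d electrons.
In the high-spin limit (t₂g³ eg¹) the orbital term is -0.6Δo = -191 kJ/mol, with no excess pairing.
Low-spin: t₂g⁴ eg⁰, orbital CFSE = -1.6Δo = -509 kJ/mol; plus 1 excess pair × P = +221 kJ/mol; total -288 kJ/mol.
Thus E(LS) − E(HS) = -97 kJ/mol.

-97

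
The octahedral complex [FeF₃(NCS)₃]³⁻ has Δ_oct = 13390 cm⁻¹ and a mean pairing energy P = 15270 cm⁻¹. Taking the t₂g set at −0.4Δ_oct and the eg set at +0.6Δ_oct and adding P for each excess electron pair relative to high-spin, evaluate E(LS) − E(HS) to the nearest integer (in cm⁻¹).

Ligand charges: 3×(-1) from F⁻ and 3×(-1) from NCS⁻ sum to -6; with overall charge -3, Fe is +3.
Fe³⁺: group 8, so d-count = 8 − 3 = 5.
In the high-spin limit (t₂g³ eg²) the orbital term is 0.0Δ_oct = 0 cm⁻¹, with no excess pairing.
For low-spin the configuration is t₂g⁵ eg⁰: orbital energy -2.0 × 13390 = -26780 cm⁻¹, and 2 additional pairs relative to high-spin add 30540 cm⁻¹, giving 3760 cm⁻¹.
The difference is 3760 − (0) = 3760 cm⁻¹, so high-spin lies lower.

3760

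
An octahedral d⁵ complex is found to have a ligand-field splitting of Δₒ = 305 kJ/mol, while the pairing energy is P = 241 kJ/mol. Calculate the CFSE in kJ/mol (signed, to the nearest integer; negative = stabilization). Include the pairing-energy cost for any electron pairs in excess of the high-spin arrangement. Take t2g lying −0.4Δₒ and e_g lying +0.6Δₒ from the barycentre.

Δₒ > P, so pairing is preferred: the ground state is low-spin.
Configuration: t2g^5 e_g^0.
Orbital CFSE = -2.0Δₒ = -2.0 × 305 = -610 kJ/mol.
Excess pairs vs high-spin: 2 − 0 = 2; pairing cost = +482 kJ/mol.
Net CFSE = -610 + 482 = -128 kJ/mol.

-128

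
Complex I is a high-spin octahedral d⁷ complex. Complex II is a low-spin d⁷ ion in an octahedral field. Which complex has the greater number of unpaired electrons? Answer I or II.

I: t₂g⁵ eg² → 3 unpaired.
II: t₂g⁶ eg¹ → 1 unpaired.
So I has more unpaired electrons.

I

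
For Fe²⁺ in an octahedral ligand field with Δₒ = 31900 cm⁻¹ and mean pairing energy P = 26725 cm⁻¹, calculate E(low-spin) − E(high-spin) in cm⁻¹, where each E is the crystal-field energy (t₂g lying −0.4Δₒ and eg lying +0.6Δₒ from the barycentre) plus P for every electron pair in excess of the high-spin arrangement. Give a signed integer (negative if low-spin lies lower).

-10350

Fe²⁺: group 8, so d-count = 8 − 2 = 6.
High-spin d⁶ fills as t₂g⁴ eg² with CFSE 4(−0.4) + 2(+0.6) = -0.4Δₒ = -12760 cm⁻¹.
Low-spin: t₂g⁶ eg⁰, orbital CFSE = -2.4Δₒ = -76560 cm⁻¹; plus 2 excess pairs × P = +53450 cm⁻¹; total -23110 cm⁻¹.
E(LS) − E(HS) = -23110 − (-12760) = -10350 cm⁻¹.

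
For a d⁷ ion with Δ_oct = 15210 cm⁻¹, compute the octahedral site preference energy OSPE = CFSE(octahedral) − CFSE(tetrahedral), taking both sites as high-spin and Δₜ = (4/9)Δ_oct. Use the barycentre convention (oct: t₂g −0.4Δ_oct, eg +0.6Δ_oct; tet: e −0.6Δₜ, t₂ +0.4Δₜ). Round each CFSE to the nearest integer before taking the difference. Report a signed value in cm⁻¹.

-4056

Octahedral high-spin t₂g⁵ eg²: CFSE = -0.8 × 15210 = -12168 cm⁻¹.
Tetrahedral: e⁴ t₂³, CFSE = 4(−0.6) + 3(+0.4) = -1.2Δₜ = -1.2 × (4/9) × 15210 = -8112 cm⁻¹.
Subtracting, OSPE = -12168 − (-8112) = -4056 cm⁻¹.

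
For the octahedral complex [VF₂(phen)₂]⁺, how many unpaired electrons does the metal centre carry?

Ligand charges: 2×(-1) from F⁻ and 2×(+0) from phen sum to -2; with overall charge +1, V is +3.
V is in group 5, so V³⁺ is d² (5 − 3 = 2).
Configuration: t₂g² eg⁰, giving 2 unpaired electrons.

2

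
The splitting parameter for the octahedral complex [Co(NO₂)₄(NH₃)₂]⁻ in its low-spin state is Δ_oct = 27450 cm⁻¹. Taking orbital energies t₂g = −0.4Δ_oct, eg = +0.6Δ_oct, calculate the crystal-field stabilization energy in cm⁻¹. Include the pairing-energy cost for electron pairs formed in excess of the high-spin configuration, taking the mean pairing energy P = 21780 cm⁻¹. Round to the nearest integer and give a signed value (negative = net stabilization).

Ligand charges: 4×(-1) from NO₂⁻ and 2×(+0) from NH₃ sum to -4; with overall charge -1, Co is +3.
Group 9 minus oxidation state +3 gives a d⁶ configuration for Co³⁺.
The d⁶ electrons fill as t₂g⁶ eg⁰.
Orbital CFSE = 6(-0.4) + 0(0.6) = -2.4Δ_oct = -2.4 × 27450 = -65880 cm⁻¹.
High-spin d⁶ would be t₂g⁴ eg² with 1 pair; low-spin has 3, so 2 excess pairs cost +2P = +43560 cm⁻¹.
Overall CFSE = -65880 + 43560 = -22320 cm⁻¹.

-22320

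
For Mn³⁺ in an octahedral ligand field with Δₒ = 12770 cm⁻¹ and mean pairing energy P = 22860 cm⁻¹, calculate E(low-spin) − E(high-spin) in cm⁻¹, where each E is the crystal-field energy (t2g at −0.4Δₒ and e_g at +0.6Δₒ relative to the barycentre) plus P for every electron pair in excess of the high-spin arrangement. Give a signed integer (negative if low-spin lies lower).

Mn is in group 7, so Mn³⁺ is d⁴ (7 − 3 = 4).
High-spin: t2g^3 e_g^1, CFSE = -0.6Δₒ = -7662 cm⁻¹.
Low-spin t2g^4 e_g^0 gives -1.6Δₒ = -20432 cm⁻¹, but forming 1 extra pair costs 1P = 22860 cm⁻¹, so E(LS) = -20432 + 22860 = 2428 cm⁻¹.
Thus E(LS) − E(HS) = 10090 cm⁻¹.

10090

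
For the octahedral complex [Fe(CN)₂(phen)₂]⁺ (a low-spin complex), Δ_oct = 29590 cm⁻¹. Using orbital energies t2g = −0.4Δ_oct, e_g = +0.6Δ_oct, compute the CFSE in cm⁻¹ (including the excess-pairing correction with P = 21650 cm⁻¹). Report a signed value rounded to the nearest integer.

Ligand charges: 2×(-1) from CN⁻ and 2×(+0) from phen sum to -2; with overall charge +1, Fe is +3.
Fe³⁺: group 8, so d-count = 8 − 3 = 5.
The d⁵ electrons fill as t2g^5 e_g^0.
Orbital CFSE = 5(-0.4) + 0(0.6) = -2.0Δ_oct = -2.0 × 29590 = -59180 cm⁻¹.
Pairing penalty: 2 pairs vs 0 in the high-spin reference → 2 extra × P = 43300 cm⁻¹.
Net CFSE = -59180 + 43300 = -15880 cm⁻¹.

-15880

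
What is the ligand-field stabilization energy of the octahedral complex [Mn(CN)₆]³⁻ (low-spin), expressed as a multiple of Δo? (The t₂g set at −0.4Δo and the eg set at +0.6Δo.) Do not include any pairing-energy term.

-1.6 Δo

Each CN⁻ contributes -1; 6 × (-1) = -6. With overall charge -3, Mn is in the +3 oxidation state.
Mn sits in group 7; removing 3 electrons leaves Mn³⁺ with 7 − 3 = 4 d electrons.
Configuration: t₂g⁴ eg⁰.
CFSE = 4(-0.4Δo) + 0(0.6Δo) = -1.6Δo + 0.0Δo = -1.6Δo.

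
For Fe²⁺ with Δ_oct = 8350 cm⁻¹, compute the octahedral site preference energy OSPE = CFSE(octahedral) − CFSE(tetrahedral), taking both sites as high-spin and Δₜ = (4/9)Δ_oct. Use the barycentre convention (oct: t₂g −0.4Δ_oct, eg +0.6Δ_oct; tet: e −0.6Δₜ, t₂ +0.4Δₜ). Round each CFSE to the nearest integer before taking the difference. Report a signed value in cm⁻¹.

Fe is in group 8, so Fe²⁺ is d⁶ (8 − 2 = 6).
In an octahedral site d⁶ (HS) is t2g^4 e_g^2, giving CFSE(oct) = -0.4Δ_oct = -3340 cm⁻¹.
Tetrahedral: e^3 t2^3, CFSE = 3(−0.6) + 3(+0.4) = -0.6Δₜ = -0.6 × (4/9) × 8350 = -2227 cm⁻¹.
Subtracting, OSPE = -3340 − (-2227) = -1113 cm⁻¹.

-1113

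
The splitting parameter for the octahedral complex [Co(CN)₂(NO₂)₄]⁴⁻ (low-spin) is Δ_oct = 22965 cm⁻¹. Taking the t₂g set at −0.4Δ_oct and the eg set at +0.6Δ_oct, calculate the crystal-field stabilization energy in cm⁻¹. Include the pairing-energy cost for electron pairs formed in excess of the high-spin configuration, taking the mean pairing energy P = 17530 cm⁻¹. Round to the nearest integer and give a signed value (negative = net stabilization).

-23807

Ligand charges: 2×(-1) from CN⁻ and 4×(-1) from NO₂⁻ sum to -6; with overall charge -4, Co is +2.
Group 9 minus oxidation state +2 gives a d⁷ configuration for Co²⁺.
Configuration: t₂g⁶ eg¹.
Orbital CFSE = 6(-0.4) + 1(0.6) = -1.8Δ_oct = -1.8 × 22965 = -41337 cm⁻¹.
High-spin d⁷ would be t₂g⁵ eg² with 2 pairs; low-spin has 3, so 1 excess pair costs +1P = +17530 cm⁻¹.
Combining: -41337 + 17530 = -23807 cm⁻¹.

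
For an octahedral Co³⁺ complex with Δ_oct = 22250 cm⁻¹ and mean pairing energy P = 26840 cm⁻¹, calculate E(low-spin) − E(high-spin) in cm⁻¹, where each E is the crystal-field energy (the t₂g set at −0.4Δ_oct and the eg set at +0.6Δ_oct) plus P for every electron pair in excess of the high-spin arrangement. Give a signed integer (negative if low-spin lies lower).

Group 9 minus oxidation state +3 gives a d⁶ configuration for Co³⁺.
High-spin: t₂g⁴ eg², CFSE = -0.4Δ_oct = -8900 cm⁻¹.
For low-spin the configuration is t₂g⁶ eg⁰: orbital energy -2.4 × 22250 = -53400 cm⁻¹, and 2 additional pairs relative to high-spin add 53680 cm⁻¹, giving 280 cm⁻¹.
The difference is 280 − (-8900) = 9180 cm⁻¹, so high-spin lies lower.

9180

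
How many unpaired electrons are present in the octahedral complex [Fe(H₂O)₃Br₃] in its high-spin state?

Ligand charges: 3×(+0) from H₂O and 3×(-1) from Br⁻ sum to -3; with overall charge +0, Fe is +3.
Fe sits in group 8; removing 3 electrons leaves Fe³⁺ with 8 − 3 = 5 d electrons.
Configuration: t2g^3 e_g^2, giving 5 unpaired electrons.

5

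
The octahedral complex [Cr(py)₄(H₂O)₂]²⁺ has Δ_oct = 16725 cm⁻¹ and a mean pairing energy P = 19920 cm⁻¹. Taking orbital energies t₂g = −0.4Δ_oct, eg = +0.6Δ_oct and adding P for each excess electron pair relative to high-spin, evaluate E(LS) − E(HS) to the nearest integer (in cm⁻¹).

3195

Ligand charges: 4×(+0) from py and 2×(+0) from H₂O sum to +0; with overall charge +2, Cr is +2.
Cr sits in group 6; removing 2 electrons leaves Cr²⁺ with 6 − 2 = 4 d electrons.
In the high-spin limit (t₂g³ eg¹) the orbital term is -0.6Δ_oct = -10035 cm⁻¹, with no excess pairing.
For low-spin the configuration is t₂g⁴ eg⁰: orbital energy -1.6 × 16725 = -26760 cm⁻¹, and 1 additional pair relative to high-spin adds 19920 cm⁻¹, giving -6840 cm⁻¹.
E(LS) − E(HS) = -6840 − (-10035) = 3195 cm⁻¹.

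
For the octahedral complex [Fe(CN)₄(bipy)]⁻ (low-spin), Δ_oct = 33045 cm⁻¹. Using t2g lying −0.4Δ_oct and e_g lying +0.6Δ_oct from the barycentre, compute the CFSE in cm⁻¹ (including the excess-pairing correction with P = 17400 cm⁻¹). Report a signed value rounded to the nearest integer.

-31290

Ligand charges: 4×(-1) from CN⁻ and 1×(+0) from bipy sum to -4; with overall charge -1, Fe is +3.
Group 8 minus oxidation state +3 gives a d⁵ configuration for Fe³⁺.
Configuration: t2g^5 e_g^0.
CFSE(orbital) = 5×(-0.4Δ_oct) + 0×(0.6Δ_oct) = -2.0Δ_oct; with Δ_oct = 33045 cm⁻¹ that is -66090 cm⁻¹.
Pairing penalty: 2 pairs vs 0 in the high-spin reference → 2 extra × P = 34800 cm⁻¹.
Overall CFSE = -66090 + 34800 = -31290 cm⁻¹.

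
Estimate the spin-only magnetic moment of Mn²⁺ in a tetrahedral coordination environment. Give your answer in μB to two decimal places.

5.92 μB

Mn sits in group 7; removing 2 electrons leaves Mn²⁺ with 7 − 2 = 5 d electrons.
Tetrahedral fields are weak (Δₜ ≈ 4/9 Δₒ), so electrons fill high-spin.
Configuration: e² t₂³ → 5 unpaired electrons.
μ(spin-only) = √[5(5+2)] = √35 ≈ 5.92 μB.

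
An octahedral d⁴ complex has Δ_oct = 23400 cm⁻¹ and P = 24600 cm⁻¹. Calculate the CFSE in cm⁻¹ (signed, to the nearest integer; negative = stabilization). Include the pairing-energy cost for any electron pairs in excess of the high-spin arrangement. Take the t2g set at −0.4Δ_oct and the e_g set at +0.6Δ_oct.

Since Δ_oct = 23400 cm⁻¹ < P = 24600 cm⁻¹, the complex adopts the high-spin configuration.
That gives t2g^3 e_g^1.
Orbital CFSE = -0.6Δ_oct = -0.6 × 23400 = -14040 cm⁻¹.
High-spin has no excess pairs, so no pairing correction applies.

-14040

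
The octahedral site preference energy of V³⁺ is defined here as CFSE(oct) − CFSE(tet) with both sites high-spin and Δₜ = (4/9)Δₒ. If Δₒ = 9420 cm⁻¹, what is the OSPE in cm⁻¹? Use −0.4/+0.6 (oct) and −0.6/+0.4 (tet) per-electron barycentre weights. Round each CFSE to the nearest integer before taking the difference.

Group 5 minus oxidation state +3 gives a d² configuration for V³⁺.
Octahedral (high-spin): t₂g² eg⁰, CFSE = 2(−0.4) + 0(+0.6) = -0.8Δₒ = -0.8 × 9420 = -7536 cm⁻¹.
Tetrahedral: e² t₂⁰, CFSE = 2(−0.6) + 0(+0.4) = -1.2Δₜ = -1.2 × (4/9) × 9420 = -5024 cm⁻¹.
OSPE = -7536 − (-5024) = -2512 cm⁻¹.

-2512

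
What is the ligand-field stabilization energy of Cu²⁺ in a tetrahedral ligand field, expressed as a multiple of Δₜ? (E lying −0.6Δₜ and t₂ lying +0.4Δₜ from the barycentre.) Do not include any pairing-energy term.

Cu sits in group 11; removing 2 electrons leaves Cu²⁺ with 11 − 2 = 9 d electrons.
Tetrahedral splitting is small, so the complex is high-spin.
Configuration: e⁴ t₂⁵.
CFSE = 4(-0.6Δₜ) + 5(0.4Δₜ) = -2.4Δₜ + 2.0Δₜ = -0.4Δₜ.

-0.4 Δₜ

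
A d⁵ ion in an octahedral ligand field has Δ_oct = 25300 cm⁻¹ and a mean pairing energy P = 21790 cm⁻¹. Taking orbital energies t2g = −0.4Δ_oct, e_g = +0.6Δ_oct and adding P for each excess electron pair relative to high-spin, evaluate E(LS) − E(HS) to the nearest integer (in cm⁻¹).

High-spin: t2g^3 e_g^2, CFSE = 0.0Δ_oct = 0 cm⁻¹.
Low-spin: t2g^5 e_g^0, orbital CFSE = -2.0Δ_oct = -50600 cm⁻¹; plus 2 excess pairs × P = +43580 cm⁻¹; total -7020 cm⁻¹.
Thus E(LS) − E(HS) = -7020 cm⁻¹.

-7020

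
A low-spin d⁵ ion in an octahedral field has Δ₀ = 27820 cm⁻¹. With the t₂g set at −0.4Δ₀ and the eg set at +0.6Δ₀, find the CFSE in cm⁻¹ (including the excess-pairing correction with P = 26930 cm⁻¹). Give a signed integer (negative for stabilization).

-1780

Configuration: t₂g⁵ eg⁰.
Orbital CFSE = 5(-0.4) + 0(0.6) = -2.0Δ₀ = -2.0 × 27820 = -55640 cm⁻¹.
High-spin d⁵ would be t₂g³ eg² with 0 pairs; low-spin has 2, so 2 excess pairs cost +2P = +53860 cm⁻¹.
Net CFSE = -55640 + 53860 = -1780 cm⁻¹.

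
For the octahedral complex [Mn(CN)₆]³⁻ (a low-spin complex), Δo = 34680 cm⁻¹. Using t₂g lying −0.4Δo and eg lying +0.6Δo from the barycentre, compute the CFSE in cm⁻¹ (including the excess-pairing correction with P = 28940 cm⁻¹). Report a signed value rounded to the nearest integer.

-26548

Each CN⁻ contributes -1; 6 × (-1) = -6. With overall charge -3, Mn is in the +3 oxidation state.
Mn³⁺: group 7, so d-count = 7 − 3 = 4.
The d⁴ electrons fill as t₂g⁴ eg⁰.
CFSE(orbital) = 4×(-0.4Δo) + 0×(0.6Δo) = -1.6Δo; with Δo = 34680 cm⁻¹ that is -55488 cm⁻¹.
Pairing penalty: 1 pair vs 0 in the high-spin reference → 1 extra × P = 28940 cm⁻¹.
Overall CFSE = -55488 + 28940 = -26548 cm⁻¹.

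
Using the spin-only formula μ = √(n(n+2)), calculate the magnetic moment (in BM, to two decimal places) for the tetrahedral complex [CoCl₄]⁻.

4.90 BM

Each Cl⁻ contributes -1; 4 × (-1) = -4. With overall charge -1, Co is in the +3 oxidation state.
Group 9 minus oxidation state +3 gives a d⁶ configuration for Co³⁺.
With tetrahedral geometry the complex is necessarily high-spin.
Configuration: e³ t₂³ → 4 unpaired electrons.
μ(spin-only) = √[4(4+2)] = √24 ≈ 4.90 BM.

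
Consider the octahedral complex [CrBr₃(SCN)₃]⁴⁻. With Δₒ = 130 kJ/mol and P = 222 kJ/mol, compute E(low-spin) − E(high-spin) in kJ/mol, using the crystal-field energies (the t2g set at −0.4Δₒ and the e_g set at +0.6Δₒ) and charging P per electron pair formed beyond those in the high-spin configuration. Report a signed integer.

Ligand charges: 3×(-1) from Br⁻ and 3×(-1) from SCN⁻ sum to -6; with overall charge -4, Cr is +2.
Cr is in group 6, so Cr²⁺ is d⁴ (6 − 2 = 4).
High-spin d⁴ fills as t2g^3 e_g^1 with CFSE 3(−0.4) + 1(+0.6) = -0.6Δₒ = -78 kJ/mol.
Low-spin t2g^4 e_g^0 gives -1.6Δₒ = -208 kJ/mol, but forming 1 extra pair costs 1P = 222 kJ/mol, so E(LS) = -208 + 222 = 14 kJ/mol.
Thus E(LS) − E(HS) = 92 kJ/mol.

92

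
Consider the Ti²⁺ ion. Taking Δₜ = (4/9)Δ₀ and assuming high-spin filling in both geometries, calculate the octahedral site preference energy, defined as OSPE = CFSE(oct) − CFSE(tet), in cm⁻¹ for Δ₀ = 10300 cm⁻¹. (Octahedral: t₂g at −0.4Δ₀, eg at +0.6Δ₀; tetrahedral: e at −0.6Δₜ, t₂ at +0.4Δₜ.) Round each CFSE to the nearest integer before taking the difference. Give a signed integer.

Group 4 minus oxidation state +2 gives a d² configuration for Ti²⁺.
Octahedral (high-spin): t2g^2 e_g^0, CFSE = 2(−0.4) + 0(+0.6) = -0.8Δ₀ = -0.8 × 10300 = -8240 cm⁻¹.
Tetrahedral e^2 t2^0 gives -1.2Δₜ = -1.2 × (4/9) × 10300 = -5493 cm⁻¹.
OSPE = CFSE(oct) − CFSE(tet) = -8240 − (-5493) = -2747 cm⁻¹.

-2747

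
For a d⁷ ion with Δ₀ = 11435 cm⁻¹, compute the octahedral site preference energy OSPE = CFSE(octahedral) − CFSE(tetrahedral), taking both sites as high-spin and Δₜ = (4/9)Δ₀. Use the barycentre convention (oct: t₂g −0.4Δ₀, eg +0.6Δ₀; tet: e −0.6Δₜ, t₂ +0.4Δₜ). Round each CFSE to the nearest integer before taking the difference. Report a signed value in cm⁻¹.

Octahedral high-spin t₂g⁵ eg²: CFSE = -0.8 × 11435 = -9148 cm⁻¹.
In a tetrahedral site the filling is e⁴ t₂³: CFSE(tet) = -1.2Δₜ = -1.2 × (4/9)(11435) = -6099 cm⁻¹.
OSPE = -9148 − (-6099) = -3049 cm⁻¹.

-3049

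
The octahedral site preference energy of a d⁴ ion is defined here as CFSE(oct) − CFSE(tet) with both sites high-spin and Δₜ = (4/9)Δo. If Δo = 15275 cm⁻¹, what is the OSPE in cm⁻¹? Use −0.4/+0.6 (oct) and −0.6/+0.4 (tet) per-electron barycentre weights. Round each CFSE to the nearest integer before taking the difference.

Octahedral (high-spin): t₂g³ eg¹, CFSE = 3(−0.4) + 1(+0.6) = -0.6Δo = -0.6 × 15275 = -9165 cm⁻¹.
In a tetrahedral site the filling is e² t₂²: CFSE(tet) = -0.4Δₜ = -0.4 × (4/9)(15275) = -2716 cm⁻¹.
Subtracting, OSPE = -9165 − (-2716) = -6449 cm⁻¹.

-6449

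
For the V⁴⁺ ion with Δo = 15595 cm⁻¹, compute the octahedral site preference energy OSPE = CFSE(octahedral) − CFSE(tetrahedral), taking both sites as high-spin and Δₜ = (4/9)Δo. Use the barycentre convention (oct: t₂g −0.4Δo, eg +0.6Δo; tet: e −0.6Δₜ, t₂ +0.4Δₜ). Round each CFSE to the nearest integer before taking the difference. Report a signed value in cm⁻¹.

-2079

Group 5 minus oxidation state +4 gives a d¹ configuration for V⁴⁺.
Octahedral high-spin t2g^1 e_g^0: CFSE = -0.4 × 15595 = -6238 cm⁻¹.
Tetrahedral e^1 t2^0 gives -0.6Δₜ = -0.6 × (4/9) × 15595 = -4159 cm⁻¹.
OSPE = -6238 − (-4159) = -2079 cm⁻¹.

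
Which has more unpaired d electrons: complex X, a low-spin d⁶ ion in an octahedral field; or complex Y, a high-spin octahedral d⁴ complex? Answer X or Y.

X: t₂g⁶ eg⁰ → 0 unpaired.
Y: t₂g³ eg¹ → 4 unpaired.
So Y has more unpaired electrons.

Y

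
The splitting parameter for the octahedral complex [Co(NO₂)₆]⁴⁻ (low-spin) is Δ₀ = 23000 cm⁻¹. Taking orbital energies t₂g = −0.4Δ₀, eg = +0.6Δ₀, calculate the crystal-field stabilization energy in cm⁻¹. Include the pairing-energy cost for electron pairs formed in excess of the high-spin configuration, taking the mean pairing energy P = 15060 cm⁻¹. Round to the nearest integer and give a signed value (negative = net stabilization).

Each NO₂⁻ contributes -1; 6 × (-1) = -6. With overall charge -4, Co is in the +2 oxidation state.
Co sits in group 9; removing 2 electrons leaves Co²⁺ with 9 − 2 = 7 d electrons.
Configuration: t₂g⁶ eg¹.
Orbital CFSE = 6(-0.4) + 1(0.6) = -1.8Δ₀ = -1.8 × 23000 = -41400 cm⁻¹.
Pairing penalty: 3 pairs vs 2 in the high-spin reference → 1 extra × P = 15060 cm⁻¹.
Combining: -41400 + 15060 = -26340 cm⁻¹.

-26340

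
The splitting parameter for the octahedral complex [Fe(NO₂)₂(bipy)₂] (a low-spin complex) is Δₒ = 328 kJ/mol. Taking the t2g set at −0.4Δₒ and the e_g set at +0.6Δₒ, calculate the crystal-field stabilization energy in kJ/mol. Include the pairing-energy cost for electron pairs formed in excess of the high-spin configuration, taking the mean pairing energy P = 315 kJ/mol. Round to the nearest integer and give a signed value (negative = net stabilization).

Ligand charges: 2×(-1) from NO₂⁻ and 2×(+0) from bipy sum to -2; with overall charge +0, Fe is +2.
Fe²⁺: group 8, so d-count = 8 − 2 = 6.
The d⁶ electrons fill as t2g^6 e_g^0.
The orbital stabilization is -2.4Δₒ = -2.4 × 328 = -787 kJ/mol.
Pairing penalty: 3 pairs vs 1 in the high-spin reference → 2 extra × P = 630 kJ/mol.
Overall CFSE = -787 + 630 = -157 kJ/mol.

-157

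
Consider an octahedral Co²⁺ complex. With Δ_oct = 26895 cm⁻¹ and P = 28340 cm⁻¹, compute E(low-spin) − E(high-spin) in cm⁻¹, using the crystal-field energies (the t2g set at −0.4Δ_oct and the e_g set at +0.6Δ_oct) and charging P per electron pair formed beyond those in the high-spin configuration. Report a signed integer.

Co sits in group 9; removing 2 electrons leaves Co²⁺ with 9 − 2 = 7 d electrons.
In the high-spin limit (t2g^5 e_g^2) the orbital term is -0.8Δ_oct = -21516 cm⁻¹, with no excess pairing.
For low-spin the configuration is t2g^6 e_g^1: orbital energy -1.8 × 26895 = -48411 cm⁻¹, and 1 additional pair relative to high-spin adds 28340 cm⁻¹, giving -20071 cm⁻¹.
Thus E(LS) − E(HS) = 1445 cm⁻¹.

1445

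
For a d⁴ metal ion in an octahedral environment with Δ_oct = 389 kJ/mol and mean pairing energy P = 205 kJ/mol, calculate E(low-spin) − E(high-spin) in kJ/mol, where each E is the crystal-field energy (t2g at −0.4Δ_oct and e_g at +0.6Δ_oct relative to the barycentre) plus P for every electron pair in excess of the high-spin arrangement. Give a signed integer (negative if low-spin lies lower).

High-spin: t2g^3 e_g^1, CFSE = -0.6Δ_oct = -233 kJ/mol.
For low-spin the configuration is t2g^4 e_g^0: orbital energy -1.6 × 389 = -622 kJ/mol, and 1 additional pair relative to high-spin adds 205 kJ/mol, giving -417 kJ/mol.
The difference is -417 − (-233) = -184 kJ/mol, so low-spin lies lower.

-184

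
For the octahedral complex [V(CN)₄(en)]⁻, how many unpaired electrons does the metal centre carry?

Ligand charges: 4×(-1) from CN⁻ and 1×(+0) from en sum to -4; with overall charge -1, V is +3.
V sits in group 5; removing 3 electrons leaves V³⁺ with 5 − 3 = 2 d electrons.
Configuration: t₂g² eg⁰, giving 2 unpaired electrons.

2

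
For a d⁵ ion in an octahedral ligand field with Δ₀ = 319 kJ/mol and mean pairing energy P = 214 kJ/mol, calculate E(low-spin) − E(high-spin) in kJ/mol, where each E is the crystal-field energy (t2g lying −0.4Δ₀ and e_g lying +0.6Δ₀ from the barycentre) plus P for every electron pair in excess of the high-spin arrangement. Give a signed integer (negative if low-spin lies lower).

High-spin d⁵ fills as t2g^3 e_g^2 with CFSE 3(−0.4) + 2(+0.6) = 0.0Δ₀ = 0 kJ/mol.
For low-spin the configuration is t2g^5 e_g^0: orbital energy -2.0 × 319 = -638 kJ/mol, and 2 additional pairs relative to high-spin add 428 kJ/mol, giving -210 kJ/mol.
E(LS) − E(HS) = -210 − (0) = -210 kJ/mol.

-210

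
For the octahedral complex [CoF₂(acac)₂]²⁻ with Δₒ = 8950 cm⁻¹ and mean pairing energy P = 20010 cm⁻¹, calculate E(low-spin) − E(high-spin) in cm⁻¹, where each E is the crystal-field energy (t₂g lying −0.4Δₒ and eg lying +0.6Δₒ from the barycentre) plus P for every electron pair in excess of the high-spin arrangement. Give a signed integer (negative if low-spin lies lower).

11060

Ligand charges: 2×(-1) from F⁻ and 2×(-1) from acac⁻ sum to -4; with overall charge -2, Co is +2.
Co is in group 9, so Co²⁺ is d⁷ (9 − 2 = 7).
In the high-spin limit (t₂g⁵ eg²) the orbital term is -0.8Δₒ = -7160 cm⁻¹, with no excess pairing.
Low-spin: t₂g⁶ eg¹, orbital CFSE = -1.8Δₒ = -16110 cm⁻¹; plus 1 excess pair × P = +20010 cm⁻¹; total 3900 cm⁻¹.
Thus E(LS) − E(HS) = 11060 cm⁻¹.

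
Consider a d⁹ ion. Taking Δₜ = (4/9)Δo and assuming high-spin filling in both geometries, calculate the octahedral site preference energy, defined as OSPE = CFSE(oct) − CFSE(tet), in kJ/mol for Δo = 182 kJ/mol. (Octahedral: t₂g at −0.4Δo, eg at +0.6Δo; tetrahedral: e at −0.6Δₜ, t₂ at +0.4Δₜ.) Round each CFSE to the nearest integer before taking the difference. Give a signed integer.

-77

Octahedral high-spin t₂g⁶ eg³: CFSE = -0.6 × 182 = -109 kJ/mol.
In a tetrahedral site the filling is e⁴ t₂⁵: CFSE(tet) = -0.4Δₜ = -0.4 × (4/9)(182) = -32 kJ/mol.
OSPE = -109 − (-32) = -77 kJ/mol.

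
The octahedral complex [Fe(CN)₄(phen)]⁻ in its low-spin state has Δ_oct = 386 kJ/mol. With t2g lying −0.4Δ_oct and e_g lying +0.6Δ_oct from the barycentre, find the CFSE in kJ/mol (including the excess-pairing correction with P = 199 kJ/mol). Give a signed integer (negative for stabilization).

Ligand charges: 4×(-1) from CN⁻ and 1×(+0) from phen sum to -4; with overall charge -1, Fe is +3.
Fe is in group 8, so Fe³⁺ is d⁵ (8 − 3 = 5).
The d⁵ electrons fill as t2g^5 e_g^0.
CFSE(orbital) = 5×(-0.4Δ_oct) + 0×(0.6Δ_oct) = -2.0Δ_oct; with Δ_oct = 386 kJ/mol that is -772 kJ/mol.
High-spin d⁵ would be t2g^3 e_g^2 with 0 pairs; low-spin has 2, so 2 excess pairs cost +2P = +398 kJ/mol.
Net CFSE = -772 + 398 = -374 kJ/mol.

-374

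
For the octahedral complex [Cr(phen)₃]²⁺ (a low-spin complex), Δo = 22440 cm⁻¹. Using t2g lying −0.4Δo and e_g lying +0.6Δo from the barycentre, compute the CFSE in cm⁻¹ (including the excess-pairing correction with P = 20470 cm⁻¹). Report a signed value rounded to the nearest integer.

-15434

phen is neutral, so the +2 overall charge sits on Cr: oxidation state +2.
Cr²⁺: group 6, so d-count = 6 − 2 = 4.
Configuration: t2g^4 e_g^0.
CFSE(orbital) = 4×(-0.4Δo) + 0×(0.6Δo) = -1.6Δo; with Δo = 22440 cm⁻¹ that is -35904 cm⁻¹.
Relative to high-spin t2g^3 e_g^1 (0 paired), the low-spin configuration has 1 additional pair, contributing +1 × 20470 = +20470 cm⁻¹.
Overall CFSE = -35904 + 20470 = -15434 cm⁻¹.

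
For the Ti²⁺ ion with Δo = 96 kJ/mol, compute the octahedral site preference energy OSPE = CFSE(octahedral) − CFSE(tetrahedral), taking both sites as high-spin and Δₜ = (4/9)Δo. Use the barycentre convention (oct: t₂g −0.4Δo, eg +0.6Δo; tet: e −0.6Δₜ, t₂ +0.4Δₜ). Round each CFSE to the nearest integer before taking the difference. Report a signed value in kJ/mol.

Ti is in group 4, so Ti²⁺ is d² (4 − 2 = 2).
Octahedral high-spin t₂g² eg⁰: CFSE = -0.8 × 96 = -77 kJ/mol.
Tetrahedral e² t₂⁰ gives -1.2Δₜ = -1.2 × (4/9) × 96 = -51 kJ/mol.
OSPE = CFSE(oct) − CFSE(tet) = -77 − (-51) = -26 kJ/mol.

-26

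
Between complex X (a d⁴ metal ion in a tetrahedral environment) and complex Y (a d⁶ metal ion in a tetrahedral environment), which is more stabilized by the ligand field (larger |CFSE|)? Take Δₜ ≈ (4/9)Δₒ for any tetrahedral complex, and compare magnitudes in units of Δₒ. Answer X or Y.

X: Tetrahedral fields are weak (Δₜ ≈ 4/9 Δₒ), so electrons fill high-spin; e² t₂², CFSE = -0.4Δₜ ≈ -0.18Δₒ.
Y: With tetrahedral geometry the complex is necessarily high-spin; e³ t₂³, CFSE = -0.6Δₜ ≈ -0.27Δₒ.
So Y has the larger |CFSE|.

Y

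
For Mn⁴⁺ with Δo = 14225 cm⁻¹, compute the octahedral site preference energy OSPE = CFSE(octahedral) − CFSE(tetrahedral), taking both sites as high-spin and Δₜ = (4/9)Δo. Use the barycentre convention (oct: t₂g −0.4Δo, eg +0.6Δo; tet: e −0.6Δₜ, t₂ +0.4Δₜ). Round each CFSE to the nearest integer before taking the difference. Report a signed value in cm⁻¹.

-12012

Group 7 minus oxidation state +4 gives a d³ configuration for Mn⁴⁺.
Octahedral high-spin t2g^3 e_g^0: CFSE = -1.2 × 14225 = -17070 cm⁻¹.
Tetrahedral: e^2 t2^1, CFSE = 2(−0.6) + 1(+0.4) = -0.8Δₜ = -0.8 × (4/9) × 14225 = -5058 cm⁻¹.
OSPE = CFSE(oct) − CFSE(tet) = -17070 − (-5058) = -12012 cm⁻¹.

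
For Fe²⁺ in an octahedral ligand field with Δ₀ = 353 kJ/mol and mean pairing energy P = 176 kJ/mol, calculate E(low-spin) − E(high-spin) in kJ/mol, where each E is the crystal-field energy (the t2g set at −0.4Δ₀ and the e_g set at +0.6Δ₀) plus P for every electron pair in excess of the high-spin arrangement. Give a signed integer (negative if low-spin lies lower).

-354

Fe is in group 8, so Fe²⁺ is d⁶ (8 − 2 = 6).
High-spin: t2g^4 e_g^2, CFSE = -0.4Δ₀ = -141 kJ/mol.
Low-spin: t2g^6 e_g^0, orbital CFSE = -2.4Δ₀ = -847 kJ/mol; plus 2 excess pairs × P = +352 kJ/mol; total -495 kJ/mol.
The difference is -495 − (-141) = -354 kJ/mol, so low-spin lies lower.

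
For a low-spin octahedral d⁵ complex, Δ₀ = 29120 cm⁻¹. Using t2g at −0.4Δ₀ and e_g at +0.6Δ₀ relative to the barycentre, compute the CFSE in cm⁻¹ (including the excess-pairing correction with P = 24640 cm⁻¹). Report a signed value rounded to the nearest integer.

-8960

Electron filling gives t2g^5 e_g^0.
CFSE(orbital) = 5×(-0.4Δ₀) + 0×(0.6Δ₀) = -2.0Δ₀; with Δ₀ = 29120 cm⁻¹ that is -58240 cm⁻¹.
Pairing penalty: 2 pairs vs 0 in the high-spin reference → 2 extra × P = 49280 cm⁻¹.
Overall CFSE = -58240 + 49280 = -8960 cm⁻¹.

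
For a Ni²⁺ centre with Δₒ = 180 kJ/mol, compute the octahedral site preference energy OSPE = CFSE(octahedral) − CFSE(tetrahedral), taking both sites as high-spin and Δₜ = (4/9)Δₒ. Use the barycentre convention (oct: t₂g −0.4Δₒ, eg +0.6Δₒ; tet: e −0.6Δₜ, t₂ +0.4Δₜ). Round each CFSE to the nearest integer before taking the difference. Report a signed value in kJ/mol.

Ni is in group 10, so Ni²⁺ is d⁸ (10 − 2 = 8).
Octahedral high-spin t₂g⁶ eg²: CFSE = -1.2 × 180 = -216 kJ/mol.
Tetrahedral e⁴ t₂⁴ gives -0.8Δₜ = -0.8 × (4/9) × 180 = -64 kJ/mol.
Subtracting, OSPE = -216 − (-64) = -152 kJ/mol.

-152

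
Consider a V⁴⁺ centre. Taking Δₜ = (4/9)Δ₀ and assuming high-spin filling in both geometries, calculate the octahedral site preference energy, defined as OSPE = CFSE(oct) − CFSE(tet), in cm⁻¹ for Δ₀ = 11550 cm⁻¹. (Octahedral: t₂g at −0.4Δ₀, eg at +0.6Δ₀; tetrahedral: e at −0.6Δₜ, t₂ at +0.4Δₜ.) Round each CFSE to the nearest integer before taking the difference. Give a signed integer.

V is in group 5, so V⁴⁺ is d¹ (5 − 4 = 1).
Octahedral (high-spin): t₂g¹ eg⁰, CFSE = 1(−0.4) + 0(+0.6) = -0.4Δ₀ = -0.4 × 11550 = -4620 cm⁻¹.
Tetrahedral: e¹ t₂⁰, CFSE = 1(−0.6) + 0(+0.4) = -0.6Δₜ = -0.6 × (4/9) × 11550 = -3080 cm⁻¹.
OSPE = CFSE(oct) − CFSE(tet) = -4620 − (-3080) = -1540 cm⁻¹.

-1540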